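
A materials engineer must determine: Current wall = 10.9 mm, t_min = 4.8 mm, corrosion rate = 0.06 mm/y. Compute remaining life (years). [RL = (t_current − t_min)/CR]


Apply the remaining-life relation: RL = (t_current − t_min) / CR
RL = (10.9 − 4.8) / 0.06 = 6.1 / 0.06 = 101.7 years

101.7 years


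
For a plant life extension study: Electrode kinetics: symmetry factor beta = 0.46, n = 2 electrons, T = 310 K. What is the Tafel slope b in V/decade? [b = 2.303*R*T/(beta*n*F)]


Apply the Tafel slope relation: b = 2.303*R*T/(beta*n*F)
Numerator: 2.303 * 8.314 * 310 = 5935.61
Denominator: 0.46 * 2 * 96485 = 88766.2
b = 5935.61 / 88766.2 = 0.0669 V/decade

0.0669 V/decade


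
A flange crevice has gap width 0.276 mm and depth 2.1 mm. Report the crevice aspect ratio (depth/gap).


Aspect ratio = depth / gap
Ratio = 2.1 / 0.276 = 7.6

7.6


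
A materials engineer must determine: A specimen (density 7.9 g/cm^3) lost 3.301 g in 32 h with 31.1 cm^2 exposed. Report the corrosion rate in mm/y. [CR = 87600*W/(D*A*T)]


Apply the mm/y weight-loss relation: CR = 87600 * W / (D * A * T)
Numerator: 87600 * 3.301 = 289167.6
Denominator: 7.9 * 31.1 * 32 = 7862.08
CR = 289167.6 / 7862.08 = 36.780038 mm/y

36.780038 mm/y


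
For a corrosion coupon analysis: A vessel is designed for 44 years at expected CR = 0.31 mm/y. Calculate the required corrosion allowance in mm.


Corrosion allowance = CR × design life
CA = 0.31 * 44 = 13.64 mm

13.64 mm


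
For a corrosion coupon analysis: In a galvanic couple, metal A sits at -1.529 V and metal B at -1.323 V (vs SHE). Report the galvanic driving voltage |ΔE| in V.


Driving voltage is the absolute potential difference.
|ΔE| = |-1.529 − (-1.323)| = 0.206 V

0.206 V


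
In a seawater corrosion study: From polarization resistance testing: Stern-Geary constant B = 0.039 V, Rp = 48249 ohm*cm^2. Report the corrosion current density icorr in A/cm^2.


Apply the Stern-Geary relation: icorr = B / Rp
icorr = 0.039 / 48249 = 8.083×10^-7 A/cm^2

8.083×10^-7 A/cm^2


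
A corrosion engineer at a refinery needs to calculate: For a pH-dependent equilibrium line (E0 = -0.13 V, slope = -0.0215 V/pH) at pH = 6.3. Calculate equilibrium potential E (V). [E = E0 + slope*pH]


Apply the Pourbaix line equation: E = E0 + slope*pH
E = -0.13 + (-0.0215)*6.3 = -0.13 + (-0.13545) = -0.26545 V
Rounded to 4 decimal places: E = -0.2655 V

-0.2655 V


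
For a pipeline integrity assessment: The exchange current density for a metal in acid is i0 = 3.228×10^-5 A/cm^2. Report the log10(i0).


i0 = 3.228×10^-5 A/cm^2
log10(i0) = -4.491

-4.491


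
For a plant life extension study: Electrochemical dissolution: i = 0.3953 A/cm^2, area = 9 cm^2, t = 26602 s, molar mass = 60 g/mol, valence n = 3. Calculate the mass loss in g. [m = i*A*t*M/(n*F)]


Apply Faraday's law: m = i*A*t*M / (n*F)
Total charge passed Q = i*A*t = 0.3953*9*26602 = 94641.9354 C
m = Q*M/(n*F) = 94641.9354*60/(3*96485) = 19.618 g

19.618 g


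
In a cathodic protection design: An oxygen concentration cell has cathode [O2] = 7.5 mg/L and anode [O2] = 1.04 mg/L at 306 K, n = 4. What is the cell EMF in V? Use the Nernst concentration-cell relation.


Apply the Nernst concentration-cell relation: E = (RT/nF)*ln(C_cathode/C_anode)
RT/nF = 8.314*306/(4*96485) = 0.00659192 V
ln(7.5/1.04) = 1.97568
E = 0.00659192 * 1.97568 = 0.01302 V

0.01302 V


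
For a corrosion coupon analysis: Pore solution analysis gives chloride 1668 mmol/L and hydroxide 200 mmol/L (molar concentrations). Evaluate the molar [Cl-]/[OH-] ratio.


Threshold parameter = [Cl-] / [OH-] (molar basis; both in mmol/L, so units cancel)
Ratio = 1668 / 200 = 8.34

8.34


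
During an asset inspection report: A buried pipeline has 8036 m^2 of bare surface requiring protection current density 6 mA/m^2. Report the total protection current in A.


I = area * current density, then convert mA → A (÷1000)
I = 8036 * 6 / 1000 = 48.22 A

48.22 A


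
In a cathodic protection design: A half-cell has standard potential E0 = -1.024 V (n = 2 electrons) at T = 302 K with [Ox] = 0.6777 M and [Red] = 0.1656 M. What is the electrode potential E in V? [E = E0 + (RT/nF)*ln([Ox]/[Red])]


Apply the Nernst equation: E = E0 + (RT/nF)*ln([Ox]/[Red])
Step 1: RT/nF = 8.314*302/(2*96485) = 0.01301149 V
Step 2: [Ox]/[Red] = 0.6777/0.1656 = 4.092391
Step 3: ln(4.092391) = 1.409129
Step 4: correction = 0.01301149 * 1.409129 = 0.0183 V
E = -1.024 + 0.0183 = -1.0057 V

-1.0057 V


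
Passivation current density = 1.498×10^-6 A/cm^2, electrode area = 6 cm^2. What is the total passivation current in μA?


I = i_pass * A, then convert A → μA (×10^6)
I = 1.498×10^-6 * 6 * 10^6 = 8.99 μA

8.99 μA


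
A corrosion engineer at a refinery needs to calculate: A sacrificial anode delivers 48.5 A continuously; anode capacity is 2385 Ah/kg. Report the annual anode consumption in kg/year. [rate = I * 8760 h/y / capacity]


Annual consumption = current * hours per year / capacity
Rate = 48.5 * 8760 / 2385 = 178.1 kg/year

178.1 kg/year


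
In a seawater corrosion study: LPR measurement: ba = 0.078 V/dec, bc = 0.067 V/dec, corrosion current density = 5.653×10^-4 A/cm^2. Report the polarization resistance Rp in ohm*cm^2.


Apply the Stern-Geary equation: Rp = ba*bc / (2.303*icorr*(ba+bc))
ba*bc = 0.078*0.067 = 0.005226
ba+bc = 0.145; 2.303*icorr*(ba+bc) = 2.303*5.653×10^-4*0.145 = 1.8877346×10^-4
Rp = 0.005226 / 1.8877346×10^-4 = 27.68 ohm*cm^2

27.68 ohm*cm^2


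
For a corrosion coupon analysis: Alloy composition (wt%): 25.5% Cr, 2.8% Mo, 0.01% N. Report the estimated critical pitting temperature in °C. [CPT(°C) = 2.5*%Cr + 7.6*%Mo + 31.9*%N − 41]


Apply the ASTM G48 empirical CPT estimate: CPT(°C) = 2.5*%Cr + 7.6*%Mo + 31.9*%N − 41
2.5*25.5 = 63.75; 7.6*2.8 = 21.28; 31.9*0.01 = 0.319
CPT = 63.75 + 21.28 + 0.319 − 41 = 44.349 °C
Rounded to 0.1 °C: CPT ≈ 44.3 °C

44.3 °C


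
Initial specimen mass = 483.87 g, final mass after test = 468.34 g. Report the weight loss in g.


Weight loss = initial − final
WL = 483.87 − 468.34 = 15.53 g

15.53 g


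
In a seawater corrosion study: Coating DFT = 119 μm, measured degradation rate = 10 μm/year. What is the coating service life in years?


Service life = thickness / degradation rate
Life = 119 / 10 = 11.9 years

11.9 years


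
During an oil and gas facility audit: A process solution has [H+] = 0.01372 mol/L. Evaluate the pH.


pH = −log10[H+]
pH = −log10(0.01372) = 1.86

1.86


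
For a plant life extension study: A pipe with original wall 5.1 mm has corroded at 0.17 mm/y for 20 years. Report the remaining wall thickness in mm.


Remaining wall = original − CR × time
t = 5.1 − 0.17*20 = 5.1 − 3.4 = 1.7 mm

1.7 mm


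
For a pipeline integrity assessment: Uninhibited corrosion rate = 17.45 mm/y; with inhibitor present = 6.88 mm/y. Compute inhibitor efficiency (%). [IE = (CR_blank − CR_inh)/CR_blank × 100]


Apply the inhibitor-efficiency definition: IE = (CR_blank − CR_inh)/CR_blank × 100
IE = (17.45 − 6.88) / 17.45 × 100
IE = 10.57 / 17.45 × 100 = 60.6 %

60.6 %


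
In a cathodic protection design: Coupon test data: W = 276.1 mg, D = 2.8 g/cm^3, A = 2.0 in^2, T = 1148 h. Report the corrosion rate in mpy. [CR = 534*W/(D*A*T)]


Apply the mpy weight-loss relation: CR = 534 * W / (D * A * T)
Numerator: 534 * 276.1 = 147437.4
Denominator: 2.8 * 2.0 * 1148 = 6428.8
CR = 147437.4 / 6428.8 = 22.934 mpy

22.934 mpy


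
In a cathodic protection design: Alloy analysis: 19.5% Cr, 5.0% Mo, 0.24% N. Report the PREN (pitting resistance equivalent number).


Apply the PREN formula: PREN = Cr + 3.3*Mo + 16*N
PREN = 19.5 + 3.3*5.0 + 16*0.24
PREN = 19.5 + 16.5 + 3.84 = 39.84

39.84


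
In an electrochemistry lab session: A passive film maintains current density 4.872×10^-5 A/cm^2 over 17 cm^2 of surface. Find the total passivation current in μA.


I = i_pass * A, then convert A → μA (×10^6)
I = 4.872×10^-5 * 17 * 10^6 = 828.24 μA

828.24 μA


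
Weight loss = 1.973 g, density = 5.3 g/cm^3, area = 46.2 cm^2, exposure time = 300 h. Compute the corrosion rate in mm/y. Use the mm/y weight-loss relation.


Apply the mm/y weight-loss relation: CR = 87600 * W / (D * A * T)
Numerator: 87600 * 1.973 = 172834.8
Denominator: 5.3 * 46.2 * 300 = 73458.0
CR = 172834.8 / 73458.0 = 2.35284 mm/y

2.35284 mm/y


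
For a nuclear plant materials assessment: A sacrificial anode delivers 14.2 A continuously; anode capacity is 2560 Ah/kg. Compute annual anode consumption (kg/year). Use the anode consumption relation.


Annual consumption = current * hours per year / capacity
Rate = 14.2 * 8760 / 2560 = 48.6 kg/year

48.6 kg/year


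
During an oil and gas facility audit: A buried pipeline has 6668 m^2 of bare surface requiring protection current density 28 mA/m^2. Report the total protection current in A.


I = area * current density, then convert mA → A (÷1000)
I = 6668 * 28 / 1000 = 186.7 A

186.7 A


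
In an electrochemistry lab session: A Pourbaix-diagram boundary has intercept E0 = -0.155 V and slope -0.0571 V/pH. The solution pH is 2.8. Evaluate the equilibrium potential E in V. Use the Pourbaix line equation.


Apply the Pourbaix line equation: E = E0 + slope*pH
E = -0.155 + (-0.0571)*2.8 = -0.155 + (-0.15988) = -0.31488 V
Rounded to 4 decimal places: E = -0.3149 V

-0.3149 V


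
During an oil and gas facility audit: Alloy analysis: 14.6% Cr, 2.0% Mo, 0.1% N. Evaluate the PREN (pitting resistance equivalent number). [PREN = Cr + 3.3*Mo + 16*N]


Apply the PREN formula: PREN = Cr + 3.3*Mo + 16*N
PREN = 14.6 + 3.3*2.0 + 16*0.1
PREN = 14.6 + 6.6 + 1.6 = 22.8

22.8


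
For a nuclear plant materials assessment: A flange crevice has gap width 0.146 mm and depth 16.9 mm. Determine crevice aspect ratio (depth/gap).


Aspect ratio = depth / gap
Ratio = 16.9 / 0.146 = 115.8

115.8


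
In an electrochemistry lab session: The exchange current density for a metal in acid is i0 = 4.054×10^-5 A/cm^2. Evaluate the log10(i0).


i0 = 4.054×10^-5 A/cm^2
log10(i0) = -4.392

-4.392


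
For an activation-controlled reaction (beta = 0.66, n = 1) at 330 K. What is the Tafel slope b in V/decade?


Apply the Tafel slope relation: b = 2.303*R*T/(beta*n*F)
Numerator: 2.303 * 8.314 * 330 = 6318.56
Denominator: 0.66 * 1 * 96485 = 63680.1
b = 6318.56 / 63680.1 = 0.0992 V/decade

0.0992 V/decade


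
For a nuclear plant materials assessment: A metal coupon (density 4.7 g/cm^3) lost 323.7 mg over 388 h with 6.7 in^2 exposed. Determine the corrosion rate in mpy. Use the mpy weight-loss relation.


Apply the mpy weight-loss relation: CR = 534 * W / (D * A * T)
Numerator: 534 * 323.7 = 172855.8
Denominator: 4.7 * 6.7 * 388 = 12218.12
CR = 172855.8 / 12218.12 = 14.147 mpy

14.147 mpy


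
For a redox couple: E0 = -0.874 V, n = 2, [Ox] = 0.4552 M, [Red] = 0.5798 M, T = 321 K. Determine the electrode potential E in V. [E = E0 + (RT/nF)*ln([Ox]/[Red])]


Apply the Nernst equation: E = E0 + (RT/nF)*ln([Ox]/[Red])
Step 1: RT/nF = 8.314*321/(2*96485) = 0.0138301 V
Step 2: [Ox]/[Red] = 0.4552/0.5798 = 0.785098
Step 3: ln(0.785098) = -0.241947
Step 4: correction = 0.0138301 * -0.241947 = -0.003 V
E = -0.874 + -0.003 = -0.877 V

-0.877 V


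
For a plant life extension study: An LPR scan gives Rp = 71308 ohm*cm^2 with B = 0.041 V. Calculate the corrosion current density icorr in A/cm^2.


Apply the Stern-Geary relation: icorr = B / Rp
icorr = 0.041 / 71308 = 5.75×10^-7 A/cm^2

5.75×10^-7 A/cm^2


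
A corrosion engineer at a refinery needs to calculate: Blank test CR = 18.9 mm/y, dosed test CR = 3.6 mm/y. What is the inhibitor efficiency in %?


Apply the inhibitor-efficiency definition: IE = (CR_blank − CR_inh)/CR_blank × 100
IE = (18.9 − 3.6) / 18.9 × 100
IE = 15.3 / 18.9 × 100 = 81.0 %

81.0 %


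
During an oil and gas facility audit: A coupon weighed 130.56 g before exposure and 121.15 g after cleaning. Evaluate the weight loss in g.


Weight loss = initial − final
WL = 130.56 − 121.15 = 9.41 g

9.41 g


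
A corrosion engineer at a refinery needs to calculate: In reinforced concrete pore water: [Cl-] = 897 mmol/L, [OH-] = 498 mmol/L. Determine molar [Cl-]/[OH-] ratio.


Threshold parameter = [Cl-] / [OH-] (molar basis; both in mmol/L, so units cancel)
Ratio = 897 / 498 = 1.8

1.8


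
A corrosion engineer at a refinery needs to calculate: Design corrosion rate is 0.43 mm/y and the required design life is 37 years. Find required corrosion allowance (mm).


Corrosion allowance = CR × design life
CA = 0.43 * 37 = 15.91 mm

15.91 mm


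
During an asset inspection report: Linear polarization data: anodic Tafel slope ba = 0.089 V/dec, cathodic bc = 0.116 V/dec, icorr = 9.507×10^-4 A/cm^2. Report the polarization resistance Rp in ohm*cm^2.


Apply the Stern-Geary equation: Rp = ba*bc / (2.303*icorr*(ba+bc))
ba*bc = 0.089*0.116 = 0.010324
ba+bc = 0.205; 2.303*icorr*(ba+bc) = 2.303*9.507×10^-4*0.205 = 4.4883973×10^-4
Rp = 0.010324 / 4.4883973×10^-4 = 23.0 ohm*cm^2

23.0 ohm*cm^2


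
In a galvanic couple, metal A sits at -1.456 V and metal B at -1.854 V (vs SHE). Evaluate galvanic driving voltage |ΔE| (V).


Driving voltage is the absolute potential difference.
|ΔE| = |-1.456 − (-1.854)| = 0.398 V

0.398 V


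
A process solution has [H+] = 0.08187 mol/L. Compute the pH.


pH = −log10[H+]
pH = −log10(0.08187) = 1.09

1.09


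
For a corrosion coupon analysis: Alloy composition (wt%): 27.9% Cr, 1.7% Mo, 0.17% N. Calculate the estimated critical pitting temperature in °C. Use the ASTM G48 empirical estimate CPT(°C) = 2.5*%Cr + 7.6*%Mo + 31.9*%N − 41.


Apply the ASTM G48 empirical CPT estimate: CPT(°C) = 2.5*%Cr + 7.6*%Mo + 31.9*%N − 41
2.5*27.9 = 69.75; 7.6*1.7 = 12.92; 31.9*0.17 = 5.423
CPT = 69.75 + 12.92 + 5.423 − 41 = 47.093 °C
Rounded to 0.1 °C: CPT ≈ 47.1 °C

47.1 °C


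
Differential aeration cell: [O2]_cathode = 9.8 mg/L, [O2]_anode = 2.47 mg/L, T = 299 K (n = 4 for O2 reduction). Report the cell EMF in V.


Apply the Nernst concentration-cell relation: E = (RT/nF)*ln(C_cathode/C_anode)
RT/nF = 8.314*299/(4*96485) = 0.00644112 V
ln(9.8/2.47) = 1.37816
E = 0.00644112 * 1.37816 = 0.00888 V

0.00888 V


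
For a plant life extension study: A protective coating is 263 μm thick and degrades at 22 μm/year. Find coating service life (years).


Service life = thickness / degradation rate
Life = 263 / 22 = 12.0 years

12.0 years


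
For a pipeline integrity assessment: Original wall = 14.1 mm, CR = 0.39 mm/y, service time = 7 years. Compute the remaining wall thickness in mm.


Remaining wall = original − CR × time
t = 14.1 − 0.39*7 = 14.1 − 2.73 = 11.37 mm

11.37 mm


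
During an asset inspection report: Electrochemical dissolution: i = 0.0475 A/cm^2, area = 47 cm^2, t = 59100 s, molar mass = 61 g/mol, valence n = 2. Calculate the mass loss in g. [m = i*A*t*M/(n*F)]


Apply Faraday's law: m = i*A*t*M / (n*F)
Total charge passed Q = i*A*t = 0.0475*47*59100 = 131940.75 C
m = Q*M/(n*F) = 131940.75*61/(2*96485) = 41.708 g

41.708 g


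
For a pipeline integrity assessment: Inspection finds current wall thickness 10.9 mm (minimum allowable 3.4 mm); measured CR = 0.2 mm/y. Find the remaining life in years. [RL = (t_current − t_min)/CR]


Apply the remaining-life relation: RL = (t_current − t_min) / CR
RL = (10.9 − 3.4) / 0.2 = 7.5 / 0.2 = 37.5 years

37.5 years


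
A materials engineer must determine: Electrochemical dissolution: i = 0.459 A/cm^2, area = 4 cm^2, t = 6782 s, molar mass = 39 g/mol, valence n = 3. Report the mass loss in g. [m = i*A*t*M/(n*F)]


Apply Faraday's law: m = i*A*t*M / (n*F)
Total charge passed Q = i*A*t = 0.459*4*6782 = 12451.752 C
m = Q*M/(n*F) = 12451.752*39/(3*96485) = 1.6777 g

1.6777 g


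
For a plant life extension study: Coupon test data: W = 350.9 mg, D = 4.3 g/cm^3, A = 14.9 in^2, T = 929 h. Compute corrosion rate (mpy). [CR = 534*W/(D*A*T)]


Apply the mpy weight-loss relation: CR = 534 * W / (D * A * T)
Numerator: 534 * 350.9 = 187380.6
Denominator: 4.3 * 14.9 * 929 = 59521.03
CR = 187380.6 / 59521.03 = 3.1481 mpy

3.1481 mpy


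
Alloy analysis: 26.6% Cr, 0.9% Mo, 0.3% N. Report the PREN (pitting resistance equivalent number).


Apply the PREN formula: PREN = Cr + 3.3*Mo + 16*N
PREN = 26.6 + 3.3*0.9 + 16*0.3
PREN = 26.6 + 2.97 + 4.8 = 34.37

34.37


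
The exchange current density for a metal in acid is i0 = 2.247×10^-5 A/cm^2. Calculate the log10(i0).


i0 = 2.247×10^-5 A/cm^2
log10(i0) = -4.648

-4.648


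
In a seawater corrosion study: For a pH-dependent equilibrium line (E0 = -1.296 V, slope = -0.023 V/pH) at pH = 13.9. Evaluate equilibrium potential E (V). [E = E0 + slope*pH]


Apply the Pourbaix line equation: E = E0 + slope*pH
E = -1.296 + (-0.023)*13.9 = -1.296 + (-0.3197) = -1.6157 V
Rounded to 3 decimal places: E = -1.616 V

-1.616 V


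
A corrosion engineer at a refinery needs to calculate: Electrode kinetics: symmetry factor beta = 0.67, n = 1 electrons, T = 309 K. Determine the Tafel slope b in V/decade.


Apply the Tafel slope relation: b = 2.303*R*T/(beta*n*F)
Numerator: 2.303 * 8.314 * 309 = 5916.47
Denominator: 0.67 * 1 * 96485 = 64644.95
b = 5916.47 / 64644.95 = 0.0915 V/decade

0.0915 V/decade


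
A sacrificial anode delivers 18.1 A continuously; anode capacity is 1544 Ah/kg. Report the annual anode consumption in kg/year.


Annual consumption = current * hours per year / capacity
Rate = 18.1 * 8760 / 1544 = 102.7 kg/year

102.7 kg/year


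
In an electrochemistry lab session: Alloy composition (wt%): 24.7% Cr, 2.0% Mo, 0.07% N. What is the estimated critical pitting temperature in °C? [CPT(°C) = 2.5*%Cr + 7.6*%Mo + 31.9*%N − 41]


Apply the ASTM G48 empirical CPT estimate: CPT(°C) = 2.5*%Cr + 7.6*%Mo + 31.9*%N − 41
2.5*24.7 = 61.75; 7.6*2.0 = 15.2; 31.9*0.07 = 2.233
CPT = 61.75 + 15.2 + 2.233 − 41 = 38.183 °C
Rounded to 0.1 °C: CPT ≈ 38.2 °C

38.2 °C


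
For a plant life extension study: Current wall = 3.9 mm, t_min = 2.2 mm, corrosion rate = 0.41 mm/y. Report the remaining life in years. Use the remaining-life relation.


Apply the remaining-life relation: RL = (t_current − t_min) / CR
RL = (3.9 − 2.2) / 0.41 = 1.7 / 0.41 = 4.1 years

4.1 years


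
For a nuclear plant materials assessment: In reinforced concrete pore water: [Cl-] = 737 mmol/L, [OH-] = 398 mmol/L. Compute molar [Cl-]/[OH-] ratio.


Threshold parameter = [Cl-] / [OH-] (molar basis; both in mmol/L, so units cancel)
Ratio = 737 / 398 = 1.85

1.85


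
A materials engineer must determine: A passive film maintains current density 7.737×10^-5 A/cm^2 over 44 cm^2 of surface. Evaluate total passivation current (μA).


I = i_pass * A, then convert A → μA (×10^6)
I = 7.737×10^-5 * 44 * 10^6 = 3404.28 μA

3404.28 μA


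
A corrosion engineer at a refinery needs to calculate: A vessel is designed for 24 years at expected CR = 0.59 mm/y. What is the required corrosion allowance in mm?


Corrosion allowance = CR × design life
CA = 0.59 * 24 = 14.16 mm

14.16 mm


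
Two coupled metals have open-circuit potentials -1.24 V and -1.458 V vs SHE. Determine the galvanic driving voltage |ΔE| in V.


Driving voltage is the absolute potential difference.
|ΔE| = |-1.24 − (-1.458)| = 0.218 V

0.218 V


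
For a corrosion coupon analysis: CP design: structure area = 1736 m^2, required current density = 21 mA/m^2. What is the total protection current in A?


I = area * current density, then convert mA → A (÷1000)
I = 1736 * 21 / 1000 = 36.46 A

36.46 A


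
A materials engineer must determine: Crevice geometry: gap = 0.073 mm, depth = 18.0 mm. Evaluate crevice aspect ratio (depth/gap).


Aspect ratio = depth / gap
Ratio = 18.0 / 0.073 = 246.6

246.6


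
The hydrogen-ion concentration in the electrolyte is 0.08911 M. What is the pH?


pH = −log10[H+]
pH = −log10(0.08911) = 1.05

1.05


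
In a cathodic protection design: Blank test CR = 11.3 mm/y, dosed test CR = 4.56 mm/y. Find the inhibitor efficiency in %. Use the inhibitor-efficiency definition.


Apply the inhibitor-efficiency definition: IE = (CR_blank − CR_inh)/CR_blank × 100
IE = (11.3 − 4.56) / 11.3 × 100
IE = 6.74 / 11.3 × 100 = 59.6 %

59.6 %


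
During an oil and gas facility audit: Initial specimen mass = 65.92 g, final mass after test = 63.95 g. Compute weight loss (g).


Weight loss = initial − final
WL = 65.92 − 63.95 = 1.97 g

1.97 g


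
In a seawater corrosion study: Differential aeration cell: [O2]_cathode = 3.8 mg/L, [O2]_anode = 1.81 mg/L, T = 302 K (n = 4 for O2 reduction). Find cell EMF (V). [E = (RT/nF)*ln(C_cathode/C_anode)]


Apply the Nernst concentration-cell relation: E = (RT/nF)*ln(C_cathode/C_anode)
RT/nF = 8.314*302/(4*96485) = 0.00650575 V
ln(3.8/1.81) = 0.74167
E = 0.00650575 * 0.74167 = 0.00483 V

0.00483 V


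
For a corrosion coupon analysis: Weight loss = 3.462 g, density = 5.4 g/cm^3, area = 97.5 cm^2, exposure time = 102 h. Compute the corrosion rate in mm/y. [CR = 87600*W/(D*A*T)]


Apply the mm/y weight-loss relation: CR = 87600 * W / (D * A * T)
Numerator: 87600 * 3.462 = 303271.2
Denominator: 5.4 * 97.5 * 102 = 53703.0
CR = 303271.2 / 53703.0 = 5.64719 mm/y

5.64719 mm/y


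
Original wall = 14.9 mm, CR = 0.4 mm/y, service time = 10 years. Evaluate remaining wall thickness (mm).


Remaining wall = original − CR × time
t = 14.9 − 0.4*10 = 14.9 − 4.0 = 10.9 mm

10.9 mm


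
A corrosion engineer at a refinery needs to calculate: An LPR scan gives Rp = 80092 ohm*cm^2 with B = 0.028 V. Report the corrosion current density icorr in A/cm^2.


Apply the Stern-Geary relation: icorr = B / Rp
icorr = 0.028 / 80092 = 3.496×10^-7 A/cm^2

3.496×10^-7 A/cm^2


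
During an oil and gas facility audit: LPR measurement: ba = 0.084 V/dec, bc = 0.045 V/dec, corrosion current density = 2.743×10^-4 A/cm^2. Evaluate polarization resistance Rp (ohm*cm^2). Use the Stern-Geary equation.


Apply the Stern-Geary equation: Rp = ba*bc / (2.303*icorr*(ba+bc))
ba*bc = 0.084*0.045 = 0.00378
ba+bc = 0.129; 2.303*icorr*(ba+bc) = 2.303*2.743×10^-4*0.129 = 8.1490964×10^-5
Rp = 0.00378 / 8.1490964×10^-5 = 46.39 ohm*cm^2

46.39 ohm*cm^2


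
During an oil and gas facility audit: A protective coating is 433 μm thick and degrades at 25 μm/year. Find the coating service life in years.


Service life = thickness / degradation rate
Life = 433 / 25 = 17.3 years

17.3 years


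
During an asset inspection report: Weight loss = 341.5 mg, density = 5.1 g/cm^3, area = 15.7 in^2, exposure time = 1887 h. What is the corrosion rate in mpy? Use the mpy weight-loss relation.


Apply the mpy weight-loss relation: CR = 534 * W / (D * A * T)
Numerator: 534 * 341.5 = 182361.0
Denominator: 5.1 * 15.7 * 1887 = 151092.09
CR = 182361.0 / 151092.09 = 1.207 mpy

1.207 mpy


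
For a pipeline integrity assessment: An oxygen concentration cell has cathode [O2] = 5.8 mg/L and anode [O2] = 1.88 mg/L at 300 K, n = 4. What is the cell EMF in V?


Apply the Nernst concentration-cell relation: E = (RT/nF)*ln(C_cathode/C_anode)
RT/nF = 8.314*300/(4*96485) = 0.00646266 V
ln(5.8/1.88) = 1.12659
E = 0.00646266 * 1.12659 = 0.00728 V

0.00728 V


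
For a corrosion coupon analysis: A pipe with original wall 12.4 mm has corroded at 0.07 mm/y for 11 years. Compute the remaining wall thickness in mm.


Remaining wall = original − CR × time
t = 12.4 − 0.07*11 = 12.4 − 0.77 = 11.63 mm

11.63 mm


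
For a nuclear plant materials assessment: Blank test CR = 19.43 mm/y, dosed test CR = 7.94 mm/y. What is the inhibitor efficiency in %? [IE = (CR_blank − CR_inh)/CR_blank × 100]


Apply the inhibitor-efficiency definition: IE = (CR_blank − CR_inh)/CR_blank × 100
IE = (19.43 − 7.94) / 19.43 × 100
IE = 11.49 / 19.43 × 100 = 59.1 %

59.1 %


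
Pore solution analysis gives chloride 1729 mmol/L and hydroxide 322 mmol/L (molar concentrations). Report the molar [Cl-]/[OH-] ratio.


Threshold parameter = [Cl-] / [OH-] (molar basis; both in mmol/L, so units cancel)
Ratio = 1729 / 322 = 5.37

5.37


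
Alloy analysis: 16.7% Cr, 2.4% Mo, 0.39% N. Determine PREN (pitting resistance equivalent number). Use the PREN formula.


Apply the PREN formula: PREN = Cr + 3.3*Mo + 16*N
PREN = 16.7 + 3.3*2.4 + 16*0.39
PREN = 16.7 + 7.92 + 6.24 = 30.86

30.86


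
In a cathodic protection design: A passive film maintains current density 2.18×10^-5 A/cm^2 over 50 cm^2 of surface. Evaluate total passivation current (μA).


I = i_pass * A, then convert A → μA (×10^6)
I = 2.18×10^-5 * 50 * 10^6 = 1090.0 μA

1090.0 μA


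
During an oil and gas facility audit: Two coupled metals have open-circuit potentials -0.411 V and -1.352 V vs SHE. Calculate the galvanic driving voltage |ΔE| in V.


Driving voltage is the absolute potential difference.
|ΔE| = |-0.411 − (-1.352)| = 0.941 V

0.941 V


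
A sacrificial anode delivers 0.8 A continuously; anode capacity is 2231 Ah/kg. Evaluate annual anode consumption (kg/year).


Annual consumption = current * hours per year / capacity
Rate = 0.8 * 8760 / 2231 = 3.1 kg/year

3.1 kg/year


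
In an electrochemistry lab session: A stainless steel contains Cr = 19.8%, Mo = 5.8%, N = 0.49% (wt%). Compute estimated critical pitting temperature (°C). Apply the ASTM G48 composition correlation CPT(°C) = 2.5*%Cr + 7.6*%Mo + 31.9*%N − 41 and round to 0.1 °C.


Apply the ASTM G48 empirical CPT estimate: CPT(°C) = 2.5*%Cr + 7.6*%Mo + 31.9*%N − 41
2.5*19.8 = 49.5; 7.6*5.8 = 44.08; 31.9*0.49 = 15.631
CPT = 49.5 + 44.08 + 15.631 − 41 = 68.211 °C
Rounded to 0.1 °C: CPT ≈ 68.2 °C

68.2 °C


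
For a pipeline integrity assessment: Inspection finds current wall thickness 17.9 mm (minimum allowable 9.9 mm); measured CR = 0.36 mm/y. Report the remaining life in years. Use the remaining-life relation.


Apply the remaining-life relation: RL = (t_current − t_min) / CR
RL = (17.9 − 9.9) / 0.36 = 8.0 / 0.36 = 22.2 years

22.2 years


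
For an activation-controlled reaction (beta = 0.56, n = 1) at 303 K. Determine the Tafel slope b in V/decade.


Apply the Tafel slope relation: b = 2.303*R*T/(beta*n*F)
Numerator: 2.303 * 8.314 * 303 = 5801.58
Denominator: 0.56 * 1 * 96485 = 54031.6
b = 5801.58 / 54031.6 = 0.1074 V/decade

0.1074 V/decade


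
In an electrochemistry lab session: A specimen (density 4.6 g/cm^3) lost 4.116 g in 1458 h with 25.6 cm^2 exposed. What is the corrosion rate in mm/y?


Apply the mm/y weight-loss relation: CR = 87600 * W / (D * A * T)
Numerator: 87600 * 4.116 = 360561.6
Denominator: 4.6 * 25.6 * 1458 = 171694.08
CR = 360561.6 / 171694.08 = 2.10002 mm/y

2.10002 mm/y


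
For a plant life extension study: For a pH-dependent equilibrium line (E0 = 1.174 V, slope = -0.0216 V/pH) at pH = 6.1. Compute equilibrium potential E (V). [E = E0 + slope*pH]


Apply the Pourbaix line equation: E = E0 + slope*pH
E = 1.174 + (-0.0216)*6.1 = 1.174 + (-0.13176) = 1.04224 V
Rounded to 4 decimal places: E = 1.0422 V

1.0422 V


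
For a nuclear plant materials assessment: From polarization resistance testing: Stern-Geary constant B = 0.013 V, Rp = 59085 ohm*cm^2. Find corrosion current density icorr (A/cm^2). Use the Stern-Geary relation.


Apply the Stern-Geary relation: icorr = B / Rp
icorr = 0.013 / 59085 = 2.2×10^-7 A/cm^2

2.2×10^-7 A/cm^2


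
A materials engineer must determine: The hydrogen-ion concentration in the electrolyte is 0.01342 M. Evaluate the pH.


pH = −log10[H+]
pH = −log10(0.01342) = 1.87

1.87


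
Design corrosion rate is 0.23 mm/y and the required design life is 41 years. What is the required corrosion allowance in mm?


Corrosion allowance = CR × design life
CA = 0.23 * 41 = 9.43 mm

9.43 mm


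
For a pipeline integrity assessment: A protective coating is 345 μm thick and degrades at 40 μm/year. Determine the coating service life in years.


Service life = thickness / degradation rate
Life = 345 / 40 = 8.6 years

8.6 years


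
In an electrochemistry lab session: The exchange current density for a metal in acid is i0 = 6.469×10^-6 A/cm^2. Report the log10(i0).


i0 = 6.469×10^-6 A/cm^2
log10(i0) = -5.189

-5.189


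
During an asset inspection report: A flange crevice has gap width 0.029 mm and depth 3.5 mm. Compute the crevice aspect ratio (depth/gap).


Aspect ratio = depth / gap
Ratio = 3.5 / 0.029 = 120.7

120.7


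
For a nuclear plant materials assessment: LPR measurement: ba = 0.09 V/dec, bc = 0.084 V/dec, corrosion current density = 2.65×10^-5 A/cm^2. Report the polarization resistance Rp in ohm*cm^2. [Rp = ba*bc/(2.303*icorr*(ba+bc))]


Apply the Stern-Geary equation: Rp = ba*bc / (2.303*icorr*(ba+bc))
ba*bc = 0.09*0.084 = 0.00756
ba+bc = 0.174; 2.303*icorr*(ba+bc) = 2.303*2.65×10^-5*0.174 = 1.0619133×10^-5
Rp = 0.00756 / 1.0619133×10^-5 = 711.9 ohm*cm^2

711.9 ohm*cm^2


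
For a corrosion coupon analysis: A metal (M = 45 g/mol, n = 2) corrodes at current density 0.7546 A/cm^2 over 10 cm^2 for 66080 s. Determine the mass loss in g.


Apply Faraday's law: m = i*A*t*M / (n*F)
Total charge passed Q = i*A*t = 0.7546*10*66080 = 498639.68 C
m = Q*M/(n*F) = 498639.68*45/(2*96485) = 116.281 g

116.281 g


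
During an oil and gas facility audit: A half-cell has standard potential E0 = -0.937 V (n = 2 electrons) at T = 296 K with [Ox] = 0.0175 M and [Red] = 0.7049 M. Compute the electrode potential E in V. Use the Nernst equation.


Apply the Nernst equation: E = E0 + (RT/nF)*ln([Ox]/[Red])
Step 1: RT/nF = 8.314*296/(2*96485) = 0.01275299 V
Step 2: [Ox]/[Red] = 0.0175/0.7049 = 0.024826
Step 3: ln(0.024826) = -3.695864
Step 4: correction = 0.01275299 * -3.695864 = -0.047 V
E = -0.937 + -0.047 = -0.984 V

-0.984 V


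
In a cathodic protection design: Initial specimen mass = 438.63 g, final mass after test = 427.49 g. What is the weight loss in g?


Weight loss = initial − final
WL = 438.63 − 427.49 = 11.14 g

11.14 g


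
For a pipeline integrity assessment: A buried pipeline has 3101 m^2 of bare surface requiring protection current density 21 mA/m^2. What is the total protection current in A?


I = area * current density, then convert mA → A (÷1000)
I = 3101 * 21 / 1000 = 65.12 A

65.12 A


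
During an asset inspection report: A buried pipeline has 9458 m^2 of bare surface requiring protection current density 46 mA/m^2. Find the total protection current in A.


I = area * current density, then convert mA → A (÷1000)
I = 9458 * 46 / 1000 = 435.07 A

435.07 A


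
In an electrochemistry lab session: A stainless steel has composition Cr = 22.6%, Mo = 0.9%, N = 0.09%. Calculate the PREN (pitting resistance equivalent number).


Apply the PREN formula: PREN = Cr + 3.3*Mo + 16*N
PREN = 22.6 + 3.3*0.9 + 16*0.09
PREN = 22.6 + 2.97 + 1.44 = 27.01

27.01


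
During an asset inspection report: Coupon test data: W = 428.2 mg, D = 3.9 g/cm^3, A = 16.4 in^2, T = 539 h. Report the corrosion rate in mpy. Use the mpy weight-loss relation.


Apply the mpy weight-loss relation: CR = 534 * W / (D * A * T)
Numerator: 534 * 428.2 = 228658.8
Denominator: 3.9 * 16.4 * 539 = 34474.44
CR = 228658.8 / 34474.44 = 6.633 mpy

6.633 mpy


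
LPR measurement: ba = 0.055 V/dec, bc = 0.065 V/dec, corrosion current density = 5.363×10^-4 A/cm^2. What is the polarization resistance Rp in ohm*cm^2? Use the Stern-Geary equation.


Apply the Stern-Geary equation: Rp = ba*bc / (2.303*icorr*(ba+bc))
ba*bc = 0.055*0.065 = 0.003575
ba+bc = 0.12; 2.303*icorr*(ba+bc) = 2.303*5.363×10^-4*0.12 = 1.4821187×10^-4
Rp = 0.003575 / 1.4821187×10^-4 = 24.1 ohm*cm^2

24.1 ohm*cm^2


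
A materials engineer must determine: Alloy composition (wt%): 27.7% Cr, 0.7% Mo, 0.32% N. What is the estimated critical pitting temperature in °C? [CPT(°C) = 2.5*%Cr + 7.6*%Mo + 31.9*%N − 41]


Apply the ASTM G48 empirical CPT estimate: CPT(°C) = 2.5*%Cr + 7.6*%Mo + 31.9*%N − 41
2.5*27.7 = 69.25; 7.6*0.7 = 5.32; 31.9*0.32 = 10.208
CPT = 69.25 + 5.32 + 10.208 − 41 = 43.778 °C
Rounded to 0.1 °C: CPT ≈ 43.8 °C

43.8 °C


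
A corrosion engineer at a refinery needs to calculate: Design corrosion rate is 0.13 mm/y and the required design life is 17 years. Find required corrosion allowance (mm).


Corrosion allowance = CR × design life
CA = 0.13 * 17 = 2.21 mm

2.21 mm


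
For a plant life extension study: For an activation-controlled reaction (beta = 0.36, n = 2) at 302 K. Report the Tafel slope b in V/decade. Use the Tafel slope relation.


Apply the Tafel slope relation: b = 2.303*R*T/(beta*n*F)
Numerator: 2.303 * 8.314 * 302 = 5782.44
Denominator: 0.36 * 2 * 96485 = 69469.2
b = 5782.44 / 69469.2 = 0.0832 V/decade

0.0832 V/decade


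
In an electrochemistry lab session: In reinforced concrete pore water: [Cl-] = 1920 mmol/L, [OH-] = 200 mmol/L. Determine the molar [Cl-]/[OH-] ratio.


Threshold parameter = [Cl-] / [OH-] (molar basis; both in mmol/L, so units cancel)
Ratio = 1920 / 200 = 9.6

9.6


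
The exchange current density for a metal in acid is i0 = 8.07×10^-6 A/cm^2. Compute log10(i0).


i0 = 8.07×10^-6 A/cm^2
log10(i0) = -5.093

-5.093


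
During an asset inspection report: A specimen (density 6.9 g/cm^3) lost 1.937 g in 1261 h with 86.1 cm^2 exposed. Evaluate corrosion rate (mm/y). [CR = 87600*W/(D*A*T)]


Apply the mm/y weight-loss relation: CR = 87600 * W / (D * A * T)
Numerator: 87600 * 1.937 = 169681.2
Denominator: 6.9 * 86.1 * 1261 = 749147.49
CR = 169681.2 / 749147.49 = 0.226499 mm/y

0.226499 mm/y


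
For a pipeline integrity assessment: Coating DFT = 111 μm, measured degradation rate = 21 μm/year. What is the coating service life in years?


Service life = thickness / degradation rate
Life = 111 / 21 = 5.3 years

5.3 years


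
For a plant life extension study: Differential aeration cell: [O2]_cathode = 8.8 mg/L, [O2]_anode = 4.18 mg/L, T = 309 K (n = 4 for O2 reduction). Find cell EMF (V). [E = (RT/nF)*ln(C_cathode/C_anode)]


Apply the Nernst concentration-cell relation: E = (RT/nF)*ln(C_cathode/C_anode)
RT/nF = 8.314*309/(4*96485) = 0.00665654 V
ln(8.8/4.18) = 0.74444
E = 0.00665654 * 0.74444 = 0.00496 V

0.00496 V


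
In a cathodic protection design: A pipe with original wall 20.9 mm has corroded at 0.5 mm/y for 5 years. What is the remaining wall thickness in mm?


Remaining wall = original − CR × time
t = 20.9 − 0.5*5 = 20.9 − 2.5 = 18.4 mm

18.4 mm


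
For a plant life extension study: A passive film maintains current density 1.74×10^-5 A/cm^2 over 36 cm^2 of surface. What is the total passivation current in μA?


I = i_pass * A, then convert A → μA (×10^6)
I = 1.74×10^-5 * 36 * 10^6 = 626.4 μA

626.4 μA


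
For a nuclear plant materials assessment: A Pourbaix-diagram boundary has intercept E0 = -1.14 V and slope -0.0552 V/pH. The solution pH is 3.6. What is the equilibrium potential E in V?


Apply the Pourbaix line equation: E = E0 + slope*pH
E = -1.14 + (-0.0552)*3.6 = -1.14 + (-0.19872) = -1.33872 V
Rounded to 3 decimal places: E = -1.339 V

-1.339 V


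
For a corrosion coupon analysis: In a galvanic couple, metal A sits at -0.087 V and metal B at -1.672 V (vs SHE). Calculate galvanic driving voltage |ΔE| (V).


Driving voltage is the absolute potential difference.
|ΔE| = |-0.087 − (-1.672)| = 1.585 V

1.585 V


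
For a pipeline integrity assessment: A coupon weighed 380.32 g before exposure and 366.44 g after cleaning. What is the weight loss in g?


Weight loss = initial − final
WL = 380.32 − 366.44 = 13.88 g

13.88 g


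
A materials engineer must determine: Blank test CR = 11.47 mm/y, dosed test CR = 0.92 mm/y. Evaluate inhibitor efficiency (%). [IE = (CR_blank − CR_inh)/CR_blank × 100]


Apply the inhibitor-efficiency definition: IE = (CR_blank − CR_inh)/CR_blank × 100
IE = (11.47 − 0.92) / 11.47 × 100
IE = 10.55 / 11.47 × 100 = 92.0 %

92.0 %


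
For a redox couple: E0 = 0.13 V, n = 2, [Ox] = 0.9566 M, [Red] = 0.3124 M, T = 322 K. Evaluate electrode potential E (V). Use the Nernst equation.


Apply the Nernst equation: E = E0 + (RT/nF)*ln([Ox]/[Red])
Step 1: RT/nF = 8.314*322/(2*96485) = 0.01387318 V
Step 2: [Ox]/[Red] = 0.9566/0.3124 = 3.0621
Step 3: ln(3.0621) = 1.119101
Step 4: correction = 0.01387318 * 1.119101 = 0.0155 V
E = 0.13 + 0.0155 = 0.1455 V

0.1455 V


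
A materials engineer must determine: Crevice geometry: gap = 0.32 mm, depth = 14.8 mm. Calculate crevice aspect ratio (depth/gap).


Aspect ratio = depth / gap
Ratio = 14.8 / 0.32 = 46.3

46.3


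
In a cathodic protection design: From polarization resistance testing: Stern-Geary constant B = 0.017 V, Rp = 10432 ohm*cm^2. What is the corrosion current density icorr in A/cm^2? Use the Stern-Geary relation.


Apply the Stern-Geary relation: icorr = B / Rp
icorr = 0.017 / 10432 = 1.63×10^-6 A/cm^2

1.63×10^-6 A/cm^2


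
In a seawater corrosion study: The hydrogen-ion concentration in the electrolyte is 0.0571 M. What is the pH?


pH = −log10[H+]
pH = −log10(0.0571) = 1.24

1.24


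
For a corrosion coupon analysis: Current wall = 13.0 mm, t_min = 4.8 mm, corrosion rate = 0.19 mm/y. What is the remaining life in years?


Apply the remaining-life relation: RL = (t_current − t_min) / CR
RL = (13.0 − 4.8) / 0.19 = 8.2 / 0.19 = 43.2 years

43.2 years


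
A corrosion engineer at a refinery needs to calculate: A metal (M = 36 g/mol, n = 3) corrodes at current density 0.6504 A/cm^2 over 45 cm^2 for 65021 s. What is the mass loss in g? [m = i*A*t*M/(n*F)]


Apply Faraday's law: m = i*A*t*M / (n*F)
Total charge passed Q = i*A*t = 0.6504*45*65021 = 1903034.628 C
m = Q*M/(n*F) = 1903034.628*36/(3*96485) = 236.68358 g

236.68358 g


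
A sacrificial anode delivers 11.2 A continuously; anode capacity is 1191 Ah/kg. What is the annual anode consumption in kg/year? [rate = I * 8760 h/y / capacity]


Annual consumption = current * hours per year / capacity
Rate = 11.2 * 8760 / 1191 = 82.4 kg/year

82.4 kg/year


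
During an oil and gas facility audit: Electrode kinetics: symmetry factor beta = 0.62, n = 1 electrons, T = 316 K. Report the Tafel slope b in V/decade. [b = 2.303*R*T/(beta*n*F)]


Apply the Tafel slope relation: b = 2.303*R*T/(beta*n*F)
Numerator: 2.303 * 8.314 * 316 = 6050.5
Denominator: 0.62 * 1 * 96485 = 59820.7
b = 6050.5 / 59820.7 = 0.1011 V/decade

0.1011 V/decade


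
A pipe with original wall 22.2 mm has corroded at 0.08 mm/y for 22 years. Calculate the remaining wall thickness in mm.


Remaining wall = original − CR × time
t = 22.2 − 0.08*22 = 22.2 − 1.76 = 20.44 mm

20.44 mm


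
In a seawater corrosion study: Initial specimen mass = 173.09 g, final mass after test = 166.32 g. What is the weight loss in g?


Weight loss = initial − final
WL = 173.09 − 166.32 = 6.77 g

6.77 g


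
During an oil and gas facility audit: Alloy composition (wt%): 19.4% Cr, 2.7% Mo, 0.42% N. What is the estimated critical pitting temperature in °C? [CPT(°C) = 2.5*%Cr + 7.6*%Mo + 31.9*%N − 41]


Apply the ASTM G48 empirical CPT estimate: CPT(°C) = 2.5*%Cr + 7.6*%Mo + 31.9*%N − 41
2.5*19.4 = 48.5; 7.6*2.7 = 20.52; 31.9*0.42 = 13.398
CPT = 48.5 + 20.52 + 13.398 − 41 = 41.418 °C
Rounded to 0.1 °C: CPT ≈ 41.4 °C

41.4 °C


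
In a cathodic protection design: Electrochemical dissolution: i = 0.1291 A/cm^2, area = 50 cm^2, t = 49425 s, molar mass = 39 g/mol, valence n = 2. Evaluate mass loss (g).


Apply Faraday's law: m = i*A*t*M / (n*F)
Total charge passed Q = i*A*t = 0.1291*50*49425 = 319038.375 C
m = Q*M/(n*F) = 319038.375*39/(2*96485) = 64.479 g

64.479 g


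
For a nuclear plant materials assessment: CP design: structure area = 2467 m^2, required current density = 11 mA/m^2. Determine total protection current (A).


I = area * current density, then convert mA → A (÷1000)
I = 2467 * 11 / 1000 = 27.14 A

27.14 A
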